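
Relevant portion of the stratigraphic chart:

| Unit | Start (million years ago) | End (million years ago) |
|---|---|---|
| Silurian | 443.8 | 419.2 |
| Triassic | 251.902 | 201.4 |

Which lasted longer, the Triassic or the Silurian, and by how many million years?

Triassic, by 25.902 million years

Triassic: 251.902 − 201.4 = 50.502 Myr.
Silurian: 443.8 − 419.2 = 24.6 Myr.
Difference: 50.502 − 24.6 = 25.902 Myr, so the Triassic was longer.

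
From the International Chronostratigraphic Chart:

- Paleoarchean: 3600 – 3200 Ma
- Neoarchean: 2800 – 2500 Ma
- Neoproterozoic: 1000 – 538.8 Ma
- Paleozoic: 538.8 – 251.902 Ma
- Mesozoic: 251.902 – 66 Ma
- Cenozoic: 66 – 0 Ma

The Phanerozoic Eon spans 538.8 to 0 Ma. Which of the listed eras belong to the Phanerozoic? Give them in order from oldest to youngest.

Paleozoic, Mesozoic, Cenozoic

Eras with both bounds inside 538.8–0 Ma: Paleozoic (538.8–251.902), Mesozoic (251.902–66), Cenozoic (66–0).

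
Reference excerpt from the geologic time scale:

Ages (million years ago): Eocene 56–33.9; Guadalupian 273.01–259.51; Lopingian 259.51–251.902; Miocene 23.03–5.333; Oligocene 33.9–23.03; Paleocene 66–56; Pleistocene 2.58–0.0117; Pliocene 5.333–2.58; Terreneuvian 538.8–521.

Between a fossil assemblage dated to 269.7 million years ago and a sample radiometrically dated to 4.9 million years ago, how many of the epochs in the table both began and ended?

The older date is 269.7 Ma and the younger is 4.9 Ma.
Epochs with start < 269.7 and end > 4.9 Ma: Lopingian (259.51–251.902), Paleocene (66–56), Eocene (56–33.9), Oligocene (33.9–23.03), Miocene (23.03–5.333).
That is 5 complete epochs.

5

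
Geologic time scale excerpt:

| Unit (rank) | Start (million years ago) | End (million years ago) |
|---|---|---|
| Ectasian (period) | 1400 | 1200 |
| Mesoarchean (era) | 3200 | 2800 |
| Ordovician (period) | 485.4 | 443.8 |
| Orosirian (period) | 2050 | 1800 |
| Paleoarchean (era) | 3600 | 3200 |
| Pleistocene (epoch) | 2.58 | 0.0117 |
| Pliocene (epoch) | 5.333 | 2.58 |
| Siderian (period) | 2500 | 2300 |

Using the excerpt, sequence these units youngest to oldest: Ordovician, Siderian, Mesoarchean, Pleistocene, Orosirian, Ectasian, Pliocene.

Pleistocene, Pliocene, Ordovician, Ectasian, Orosirian, Siderian, Mesoarchean

Sorting by start age (ascending Ma, since larger Ma = older): Pleistocene start 2.58, Pliocene start 5.333, Ordovician start 485.4, Ectasian start 1400, Orosirian start 2050, Siderian start 2500, Mesoarchean start 3200.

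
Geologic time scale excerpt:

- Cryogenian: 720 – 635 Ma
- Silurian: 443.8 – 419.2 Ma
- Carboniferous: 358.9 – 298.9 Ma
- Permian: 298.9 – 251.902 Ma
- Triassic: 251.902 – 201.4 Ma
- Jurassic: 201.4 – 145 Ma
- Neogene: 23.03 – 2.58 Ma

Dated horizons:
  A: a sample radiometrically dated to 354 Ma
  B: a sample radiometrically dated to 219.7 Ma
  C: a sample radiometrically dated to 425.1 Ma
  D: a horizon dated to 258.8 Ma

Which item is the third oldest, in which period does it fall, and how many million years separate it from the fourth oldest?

D, in the Permian; 39.1 million years to B

Larger Ma means older, so oldest first: C 425.1 > A 354 > D 258.8 > B 219.7.
Counting 3 along gives D (258.8 Ma); the excerpt puts that inside the Permian, 298.9–251.902 Ma.
Next in line is B (219.7 Ma), and 258.8 − 219.7 = 39.1 Myr.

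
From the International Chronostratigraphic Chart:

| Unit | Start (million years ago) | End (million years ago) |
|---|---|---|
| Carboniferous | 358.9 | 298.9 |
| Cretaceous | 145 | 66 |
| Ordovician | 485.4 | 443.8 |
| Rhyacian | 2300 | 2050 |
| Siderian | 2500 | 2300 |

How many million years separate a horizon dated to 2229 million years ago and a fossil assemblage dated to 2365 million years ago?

136 million years

2365 − 2229 = 136 million years.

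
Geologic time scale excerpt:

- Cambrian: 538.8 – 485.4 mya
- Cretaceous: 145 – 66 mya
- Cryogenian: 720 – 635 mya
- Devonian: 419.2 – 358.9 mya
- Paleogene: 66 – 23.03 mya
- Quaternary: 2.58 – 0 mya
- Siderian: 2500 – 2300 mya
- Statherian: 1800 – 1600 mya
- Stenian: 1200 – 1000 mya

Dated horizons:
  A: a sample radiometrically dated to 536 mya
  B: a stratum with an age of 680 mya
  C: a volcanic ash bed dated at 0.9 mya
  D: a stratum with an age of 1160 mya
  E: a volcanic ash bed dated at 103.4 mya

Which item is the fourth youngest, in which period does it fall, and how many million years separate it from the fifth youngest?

B, in the Cryogenian; 480 million years to D

Sorted youngest-first by Ma: C (0.9), E (103.4), A (536), B (680), D (1160).
The fourth youngest is B at 680 Ma, which lies in 720–635 Ma: the Cryogenian.
The fifth youngest is D at 1160 Ma; separation = |680 − 1160| = 480 Myr.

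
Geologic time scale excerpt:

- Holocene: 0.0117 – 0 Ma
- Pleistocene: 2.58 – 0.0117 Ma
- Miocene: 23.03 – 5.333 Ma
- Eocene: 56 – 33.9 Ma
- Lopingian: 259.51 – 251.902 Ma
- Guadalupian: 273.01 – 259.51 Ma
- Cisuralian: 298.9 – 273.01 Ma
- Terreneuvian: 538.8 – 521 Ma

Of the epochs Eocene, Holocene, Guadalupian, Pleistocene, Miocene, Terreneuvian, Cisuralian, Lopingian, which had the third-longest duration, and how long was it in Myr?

Terreneuvian, 17.8 million years

Durations: Eocene 22.1; Holocene 0.0117; Guadalupian 13.5; Pleistocene 2.5683; Miocene 17.697; Terreneuvian 17.8; Cisuralian 25.89; Lopingian 7.608 Myr.
Sorted longest-first: Cisuralian (25.89), Eocene (22.1), Terreneuvian (17.8), Miocene (17.697), Guadalupian (13.5), Lopingian (7.608), Pleistocene (2.5683), Holocene (0.0117).
The third longest is Terreneuvian at 17.8 Myr.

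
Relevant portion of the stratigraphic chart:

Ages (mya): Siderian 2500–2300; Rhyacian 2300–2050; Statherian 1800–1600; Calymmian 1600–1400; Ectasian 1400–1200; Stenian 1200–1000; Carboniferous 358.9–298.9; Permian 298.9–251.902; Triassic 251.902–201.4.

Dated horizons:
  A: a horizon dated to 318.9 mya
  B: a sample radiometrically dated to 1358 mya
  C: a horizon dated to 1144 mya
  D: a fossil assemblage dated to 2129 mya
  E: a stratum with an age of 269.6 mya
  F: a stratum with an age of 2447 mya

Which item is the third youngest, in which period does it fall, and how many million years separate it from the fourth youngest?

C, in the Stenian; 214 million years to B

Sorted youngest-first by Ma: E (269.6), A (318.9), C (1144), B (1358), D (2129), F (2447).
The third youngest is C at 1144 Ma, which lies in 1200–1000 Ma: the Stenian.
The fourth youngest is B at 1358 Ma; separation = |1144 − 1358| = 214 Myr.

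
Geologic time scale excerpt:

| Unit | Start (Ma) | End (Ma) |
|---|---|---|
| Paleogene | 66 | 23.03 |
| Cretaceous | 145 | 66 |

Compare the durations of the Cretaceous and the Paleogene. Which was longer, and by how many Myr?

Cretaceous: 145 − 66 = 79 Myr.
Paleogene: 66 − 23.03 = 42.97 Myr.
Difference: 79 − 42.97 = 36.03 Myr, so the Cretaceous was longer.

Cretaceous, by 36.03 million years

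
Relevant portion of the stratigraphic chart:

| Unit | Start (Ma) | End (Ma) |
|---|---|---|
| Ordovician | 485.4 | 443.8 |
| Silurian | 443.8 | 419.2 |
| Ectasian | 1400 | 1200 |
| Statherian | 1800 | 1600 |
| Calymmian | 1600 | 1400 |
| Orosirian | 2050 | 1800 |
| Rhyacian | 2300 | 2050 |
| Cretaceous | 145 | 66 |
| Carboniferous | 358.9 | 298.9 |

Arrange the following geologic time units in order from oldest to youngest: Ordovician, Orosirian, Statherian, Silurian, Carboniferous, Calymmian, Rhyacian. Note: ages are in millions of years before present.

The oldest of these is Rhyacian (starts 2300 Ma) and the youngest is Carboniferous (ends 298.9 Ma).
In between, by decreasing start age: Orosirian (2050), Statherian (1800), Calymmian (1600), Ordovician (485.4), Silurian (443.8).

Rhyacian, Orosirian, Statherian, Calymmian, Ordovician, Silurian, Carboniferous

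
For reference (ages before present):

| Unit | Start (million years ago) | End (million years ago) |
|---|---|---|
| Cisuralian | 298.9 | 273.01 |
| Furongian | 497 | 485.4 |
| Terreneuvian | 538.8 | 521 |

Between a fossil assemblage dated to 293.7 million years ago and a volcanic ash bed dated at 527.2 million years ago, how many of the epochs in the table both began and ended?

1

527.2 Ma sits inside the Terreneuvian (538.8–521) and 293.7 Ma inside the Cisuralian (298.9–273.01); neither of those is wholly between the two dates.
The listed epochs lying completely between them are Furongian — 1 in all.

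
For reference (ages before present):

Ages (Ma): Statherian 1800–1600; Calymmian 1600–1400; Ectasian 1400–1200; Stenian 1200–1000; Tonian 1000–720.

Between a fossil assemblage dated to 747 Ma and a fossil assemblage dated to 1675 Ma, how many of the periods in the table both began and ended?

The older date is 1675 Ma and the younger is 747 Ma.
Periods with start < 1675 and end > 747 Ma: Calymmian (1600–1400), Ectasian (1400–1200), Stenian (1200–1000).
That is 3 complete periods.

3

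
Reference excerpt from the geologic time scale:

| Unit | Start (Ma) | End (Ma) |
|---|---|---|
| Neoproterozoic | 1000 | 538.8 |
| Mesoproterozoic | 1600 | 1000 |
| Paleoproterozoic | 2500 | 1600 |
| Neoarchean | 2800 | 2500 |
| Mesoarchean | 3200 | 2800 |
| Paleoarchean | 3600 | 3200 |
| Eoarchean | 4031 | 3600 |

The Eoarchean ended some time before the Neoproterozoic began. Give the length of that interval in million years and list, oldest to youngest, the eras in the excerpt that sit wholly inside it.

2600 million years; Paleoarchean, Mesoarchean, Neoarchean, Paleoproterozoic, Mesoproterozoic

End of Eoarchean = 3600 Ma; start of Neoproterozoic = 1000 Ma.
Gap = 3600 − 1000 = 2600 Myr.
Eras wholly inside 3600–1000 Ma: Paleoarchean (3600–3200), Mesoarchean (3200–2800), Neoarchean (2800–2500), Paleoproterozoic (2500–1600), Mesoproterozoic (1600–1000).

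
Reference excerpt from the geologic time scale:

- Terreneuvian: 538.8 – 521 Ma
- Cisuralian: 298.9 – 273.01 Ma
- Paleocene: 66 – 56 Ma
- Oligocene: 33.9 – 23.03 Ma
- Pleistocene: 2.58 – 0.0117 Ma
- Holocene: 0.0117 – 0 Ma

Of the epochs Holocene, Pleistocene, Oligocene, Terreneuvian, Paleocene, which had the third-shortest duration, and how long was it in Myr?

Durations: Holocene 0.0117; Pleistocene 2.5683; Oligocene 10.87; Terreneuvian 17.8; Paleocene 10 Myr.
Sorted shortest-first: Holocene (0.0117), Pleistocene (2.5683), Paleocene (10), Oligocene (10.87), Terreneuvian (17.8).
The third shortest is Paleocene at 10 Myr.

Paleocene, 10 million years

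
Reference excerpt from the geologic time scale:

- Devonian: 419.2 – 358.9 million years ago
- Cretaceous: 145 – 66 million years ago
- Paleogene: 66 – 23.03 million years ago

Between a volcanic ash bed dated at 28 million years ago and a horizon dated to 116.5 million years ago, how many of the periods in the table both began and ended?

0

Checking each listed span, none has both start < 116.5 Ma and end > 28 Ma — every period straddles one of the two dates or lies outside them — so the count is 0.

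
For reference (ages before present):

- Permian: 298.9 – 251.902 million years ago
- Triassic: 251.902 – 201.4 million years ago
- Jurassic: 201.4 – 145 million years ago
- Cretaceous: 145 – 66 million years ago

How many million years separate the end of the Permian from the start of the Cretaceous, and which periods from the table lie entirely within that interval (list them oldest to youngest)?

106.902 million years; Triassic, Jurassic

End of Permian = 251.902 Ma; start of Cretaceous = 145 Ma.
Gap = 251.902 − 145 = 106.902 Myr.
Periods wholly inside 251.902–145 Ma: Triassic (251.902–201.4), Jurassic (201.4–145).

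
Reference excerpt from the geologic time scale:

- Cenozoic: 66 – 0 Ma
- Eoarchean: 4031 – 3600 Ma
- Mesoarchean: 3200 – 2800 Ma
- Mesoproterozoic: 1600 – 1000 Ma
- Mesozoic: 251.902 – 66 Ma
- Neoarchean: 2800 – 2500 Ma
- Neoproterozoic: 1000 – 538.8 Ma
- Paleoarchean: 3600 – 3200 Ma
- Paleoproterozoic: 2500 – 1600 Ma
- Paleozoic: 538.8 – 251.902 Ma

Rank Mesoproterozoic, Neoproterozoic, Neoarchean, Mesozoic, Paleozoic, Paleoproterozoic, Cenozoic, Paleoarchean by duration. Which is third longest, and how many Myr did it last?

Start − end for each: Mesoproterozoic 1600 − 1000 = 600; Neoproterozoic 1000 − 538.8 = 461.2; Neoarchean 2800 − 2500 = 300; Mesozoic 251.902 − 66 = 185.902; Paleozoic 538.8 − 251.902 = 286.898; Paleoproterozoic 2500 − 1600 = 900; Cenozoic 66 − 0 = 66; Paleoarchean 3600 − 3200 = 400.
Ranking these from longest: Paleoproterozoic > Mesoproterozoic > Neoproterozoic > Paleoarchean > Neoarchean > Paleozoic > Mesozoic > Cenozoic.
Position 3 in that ranking is Neoproterozoic, which lasted 461.2 Myr.

Neoproterozoic, 461.2 million years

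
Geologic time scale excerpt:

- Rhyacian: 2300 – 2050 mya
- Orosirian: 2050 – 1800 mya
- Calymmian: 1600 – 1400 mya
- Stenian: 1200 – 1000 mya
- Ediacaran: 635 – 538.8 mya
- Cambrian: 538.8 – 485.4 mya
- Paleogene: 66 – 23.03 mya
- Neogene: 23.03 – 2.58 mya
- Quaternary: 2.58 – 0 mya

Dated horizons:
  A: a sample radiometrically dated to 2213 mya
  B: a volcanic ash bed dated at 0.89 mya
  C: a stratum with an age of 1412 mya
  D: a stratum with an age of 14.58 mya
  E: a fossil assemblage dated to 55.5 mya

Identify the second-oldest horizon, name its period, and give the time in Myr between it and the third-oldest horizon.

Larger Ma means older, so oldest first: A 2213 > C 1412 > E 55.5 > D 14.58 > B 0.89.
Counting 2 along gives C (1412 Ma); the excerpt puts that inside the Calymmian, 1600–1400 Ma.
Next in line is E (55.5 Ma), and 1412 − 55.5 = 1356.5 Myr.

C, in the Calymmian; 1356.5 million years to E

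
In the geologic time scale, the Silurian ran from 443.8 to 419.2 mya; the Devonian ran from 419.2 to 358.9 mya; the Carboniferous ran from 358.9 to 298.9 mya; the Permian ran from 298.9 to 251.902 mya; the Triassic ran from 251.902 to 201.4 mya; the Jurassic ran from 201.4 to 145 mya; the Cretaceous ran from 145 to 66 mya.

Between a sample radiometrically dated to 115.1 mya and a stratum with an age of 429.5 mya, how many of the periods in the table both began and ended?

5

429.5 Ma sits inside the Silurian (443.8–419.2) and 115.1 Ma inside the Cretaceous (145–66); neither of those is wholly between the two dates.
The listed periods lying completely between them are Devonian, Carboniferous, Permian, Triassic, Jurassic — 5 in all.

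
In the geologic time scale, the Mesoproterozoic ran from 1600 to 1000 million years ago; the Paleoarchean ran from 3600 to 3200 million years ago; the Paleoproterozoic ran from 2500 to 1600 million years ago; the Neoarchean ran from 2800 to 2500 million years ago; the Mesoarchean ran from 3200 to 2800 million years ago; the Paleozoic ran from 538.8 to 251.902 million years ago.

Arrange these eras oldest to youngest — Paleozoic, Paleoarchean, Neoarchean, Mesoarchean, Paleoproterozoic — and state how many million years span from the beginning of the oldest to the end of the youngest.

Start ages (Ma): Paleoarchean 3600, Mesoarchean 3200, Neoarchean 2800, Paleoproterozoic 2500, Paleozoic 538.8.
Ordered oldest to youngest: Paleoarchean, Mesoarchean, Neoarchean, Paleoproterozoic, Paleozoic.
Span = 3600 − 251.902 = 3348.098 Myr.

Paleoarchean, Mesoarchean, Neoarchean, Paleoproterozoic, Paleozoic; total span 3348.098 Myr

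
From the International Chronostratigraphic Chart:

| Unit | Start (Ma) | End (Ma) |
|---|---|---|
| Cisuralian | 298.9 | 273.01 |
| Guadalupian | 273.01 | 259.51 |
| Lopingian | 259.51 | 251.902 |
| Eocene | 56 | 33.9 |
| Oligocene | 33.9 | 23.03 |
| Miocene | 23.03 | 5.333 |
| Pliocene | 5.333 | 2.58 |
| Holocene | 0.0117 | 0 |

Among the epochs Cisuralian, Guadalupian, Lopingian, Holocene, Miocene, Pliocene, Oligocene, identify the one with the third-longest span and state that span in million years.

Guadalupian, 13.5 million years

Durations: Cisuralian 25.89; Guadalupian 13.5; Lopingian 7.608; Holocene 0.0117; Miocene 17.697; Pliocene 2.753; Oligocene 10.87 Myr.
Sorted longest-first: Cisuralian (25.89), Miocene (17.697), Guadalupian (13.5), Oligocene (10.87), Lopingian (7.608), Pliocene (2.753), Holocene (0.0117).
The third longest is Guadalupian at 13.5 Myr.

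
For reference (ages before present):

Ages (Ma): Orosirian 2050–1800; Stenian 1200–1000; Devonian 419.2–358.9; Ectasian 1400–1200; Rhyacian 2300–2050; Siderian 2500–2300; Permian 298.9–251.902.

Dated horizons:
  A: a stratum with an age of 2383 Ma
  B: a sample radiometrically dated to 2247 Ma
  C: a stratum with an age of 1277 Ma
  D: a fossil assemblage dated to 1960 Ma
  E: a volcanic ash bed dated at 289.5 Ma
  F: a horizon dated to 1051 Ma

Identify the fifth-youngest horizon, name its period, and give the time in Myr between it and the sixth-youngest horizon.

B, in the Rhyacian; 136 million years to A

Sorted youngest-first by Ma: E (289.5), F (1051), C (1277), D (1960), B (2247), A (2383).
The fifth youngest is B at 2247 Ma, which lies in 2300–2050 Ma: the Rhyacian.
The sixth youngest is A at 2383 Ma; separation = |2247 − 2383| = 136 Myr.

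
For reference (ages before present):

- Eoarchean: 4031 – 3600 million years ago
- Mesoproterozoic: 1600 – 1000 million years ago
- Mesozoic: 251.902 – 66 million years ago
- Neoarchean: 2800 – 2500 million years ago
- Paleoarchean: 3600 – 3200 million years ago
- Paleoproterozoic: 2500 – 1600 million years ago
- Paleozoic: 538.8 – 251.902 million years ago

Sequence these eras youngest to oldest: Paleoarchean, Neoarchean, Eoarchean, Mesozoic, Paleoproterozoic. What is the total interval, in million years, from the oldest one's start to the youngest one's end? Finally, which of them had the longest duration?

Mesozoic, Paleoproterozoic, Neoarchean, Paleoarchean, Eoarchean; total span 3965 Myr; longest is Paleoproterozoic

From the excerpt: Paleoarchean 3600–3200; Neoarchean 2800–2500; Eoarchean 4031–3600; Mesozoic 251.902–66; Paleoproterozoic 2500–1600 (Ma).
Larger Ma is earlier, so the oldest is Eoarchean and the youngest is Mesozoic; youngest to oldest: Mesozoic, Paleoproterozoic, Neoarchean, Paleoarchean, Eoarchean.
Oldest start 4031 minus youngest end 66 gives 3965 Myr overall.
Individual lengths (start − end): Neoarchean 300; Eoarchean 431; Paleoarchean 400; Mesozoic 185.902; Paleoproterozoic 900. The largest is Paleoproterozoic at 900 Myr.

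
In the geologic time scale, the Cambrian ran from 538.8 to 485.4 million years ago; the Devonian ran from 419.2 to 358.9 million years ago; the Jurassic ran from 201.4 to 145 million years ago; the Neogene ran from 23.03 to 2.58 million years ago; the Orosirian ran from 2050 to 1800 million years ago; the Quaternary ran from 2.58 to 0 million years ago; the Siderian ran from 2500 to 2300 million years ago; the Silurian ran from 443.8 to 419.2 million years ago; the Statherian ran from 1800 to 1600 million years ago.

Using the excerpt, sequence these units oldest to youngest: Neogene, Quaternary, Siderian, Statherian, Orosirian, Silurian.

The oldest of these is Siderian (starts 2500 Ma) and the youngest is Quaternary (ends 0 Ma).
In between, by decreasing start age: Orosirian (2050), Statherian (1800), Silurian (443.8), Neogene (23.03).

Siderian, Orosirian, Statherian, Silurian, Neogene, Quaternary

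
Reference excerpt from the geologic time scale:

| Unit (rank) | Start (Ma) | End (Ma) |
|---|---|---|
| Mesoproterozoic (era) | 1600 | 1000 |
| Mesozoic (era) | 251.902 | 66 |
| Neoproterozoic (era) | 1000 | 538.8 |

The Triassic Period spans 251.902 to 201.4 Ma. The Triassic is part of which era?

Mesozoic

The Triassic (251.902–201.4 Ma) lies entirely within 251.902–66 Ma, the Mesozoic Era.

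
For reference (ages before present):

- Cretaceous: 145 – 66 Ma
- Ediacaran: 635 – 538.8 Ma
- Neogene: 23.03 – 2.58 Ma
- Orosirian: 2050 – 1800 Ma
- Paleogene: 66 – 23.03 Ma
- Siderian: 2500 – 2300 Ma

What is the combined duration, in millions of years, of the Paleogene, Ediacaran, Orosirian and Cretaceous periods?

Duration is start − end for each: (66 − 23.03) + (635 − 538.8) + (2050 − 1800) + (145 − 66).
That is 42.97 + 96.2 + 250 + 79, which totals 468.17 million years.

468.17 million years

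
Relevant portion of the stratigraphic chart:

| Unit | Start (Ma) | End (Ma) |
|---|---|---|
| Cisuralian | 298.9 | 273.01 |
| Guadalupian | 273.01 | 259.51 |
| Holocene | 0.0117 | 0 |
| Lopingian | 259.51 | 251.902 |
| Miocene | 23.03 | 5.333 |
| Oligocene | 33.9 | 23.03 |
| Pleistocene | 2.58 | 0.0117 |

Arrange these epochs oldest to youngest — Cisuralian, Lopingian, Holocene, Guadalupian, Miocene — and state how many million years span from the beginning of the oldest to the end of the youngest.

Cisuralian, Guadalupian, Lopingian, Miocene, Holocene; total span 298.9 Myr

Start ages (Ma): Cisuralian 298.9, Guadalupian 273.01, Lopingian 259.51, Miocene 23.03, Holocene 0.0117.
Ordered oldest to youngest: Cisuralian, Guadalupian, Lopingian, Miocene, Holocene.
Span = 298.9 − 0 = 298.9 Myr.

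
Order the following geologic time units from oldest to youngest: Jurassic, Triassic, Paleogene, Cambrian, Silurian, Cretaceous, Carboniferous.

Cambrian, then Silurian, then Carboniferous, then Triassic, then Jurassic, then Cretaceous, then Paleogene

Group by era (each group listed oldest first) — Paleozoic: Cambrian, Silurian, Carboniferous; Mesozoic: Triassic, Jurassic, Cretaceous; Cenozoic: Paleogene. The eras run Paleozoic → Mesozoic → Cenozoic. Concatenating the groups in that era order gives oldest to youngest directly.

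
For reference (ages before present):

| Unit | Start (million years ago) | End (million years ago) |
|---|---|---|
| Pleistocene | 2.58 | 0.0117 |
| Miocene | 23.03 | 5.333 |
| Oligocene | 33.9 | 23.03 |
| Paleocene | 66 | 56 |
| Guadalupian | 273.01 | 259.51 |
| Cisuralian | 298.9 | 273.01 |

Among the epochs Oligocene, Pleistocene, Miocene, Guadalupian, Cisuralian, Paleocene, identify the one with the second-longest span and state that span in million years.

Miocene, 17.697 million years

Durations: Oligocene 10.87; Pleistocene 2.5683; Miocene 17.697; Guadalupian 13.5; Cisuralian 25.89; Paleocene 10 Myr.
Sorted longest-first: Cisuralian (25.89), Miocene (17.697), Guadalupian (13.5), Oligocene (10.87), Paleocene (10), Pleistocene (2.5683).
The second longest is Miocene at 17.697 Myr.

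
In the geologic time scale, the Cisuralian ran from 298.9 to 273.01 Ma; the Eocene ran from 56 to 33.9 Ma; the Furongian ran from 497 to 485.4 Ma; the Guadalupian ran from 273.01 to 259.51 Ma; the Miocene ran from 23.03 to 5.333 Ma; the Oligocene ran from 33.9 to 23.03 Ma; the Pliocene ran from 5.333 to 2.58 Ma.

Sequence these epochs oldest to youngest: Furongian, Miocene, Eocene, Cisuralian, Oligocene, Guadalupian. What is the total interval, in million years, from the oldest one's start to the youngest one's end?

Furongian, Cisuralian, Guadalupian, Eocene, Oligocene, Miocene; total span 491.667 Myr

From the excerpt: Furongian 497–485.4; Miocene 23.03–5.333; Eocene 56–33.9; Cisuralian 298.9–273.01; Oligocene 33.9–23.03; Guadalupian 273.01–259.51 (Ma).
Larger Ma is earlier, so the oldest is Furongian and the youngest is Miocene; oldest to youngest: Furongian, Cisuralian, Guadalupian, Eocene, Oligocene, Miocene.
Oldest start 497 minus youngest end 5.333 gives 491.667 Myr overall.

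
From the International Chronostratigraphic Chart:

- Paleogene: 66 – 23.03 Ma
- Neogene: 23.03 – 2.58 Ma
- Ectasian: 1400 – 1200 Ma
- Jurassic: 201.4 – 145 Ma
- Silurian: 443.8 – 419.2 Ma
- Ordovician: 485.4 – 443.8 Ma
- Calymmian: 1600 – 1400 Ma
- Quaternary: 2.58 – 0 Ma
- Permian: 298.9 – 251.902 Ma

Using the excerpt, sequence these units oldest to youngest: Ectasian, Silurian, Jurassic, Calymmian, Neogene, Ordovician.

Calymmian, then Ectasian, then Ordovician, then Silurian, then Jurassic, then Neogene

Sorting by start age (descending Ma, since larger Ma = older): Calymmian began 1600, Ectasian began 1400, Ordovician began 485.4, Silurian began 443.8, Jurassic began 201.4, Neogene began 23.03.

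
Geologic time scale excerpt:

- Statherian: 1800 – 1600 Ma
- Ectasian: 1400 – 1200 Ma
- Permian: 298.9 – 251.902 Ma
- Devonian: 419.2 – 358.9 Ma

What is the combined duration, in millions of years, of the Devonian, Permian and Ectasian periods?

307.298 million years

Each duration: Devonian = 60.3; Permian = 46.998; Ectasian = 200.
Sum: 60.3 + 46.998 + 200 = 307.298 Myr.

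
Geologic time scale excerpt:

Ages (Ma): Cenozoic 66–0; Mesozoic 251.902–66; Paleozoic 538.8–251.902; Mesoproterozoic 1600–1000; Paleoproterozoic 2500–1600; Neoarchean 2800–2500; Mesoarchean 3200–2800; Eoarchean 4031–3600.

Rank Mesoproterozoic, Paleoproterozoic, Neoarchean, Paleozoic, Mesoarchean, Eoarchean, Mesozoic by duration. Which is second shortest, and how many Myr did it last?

Paleozoic, 286.898 million years

Durations: Mesoproterozoic 600; Paleoproterozoic 900; Neoarchean 300; Paleozoic 286.898; Mesoarchean 400; Eoarchean 431; Mesozoic 185.902 Myr.
Sorted shortest-first: Mesozoic (185.902), Paleozoic (286.898), Neoarchean (300), Mesoarchean (400), Eoarchean (431), Mesoproterozoic (600), Paleoproterozoic (900).
The second shortest is Paleozoic at 286.898 Myr.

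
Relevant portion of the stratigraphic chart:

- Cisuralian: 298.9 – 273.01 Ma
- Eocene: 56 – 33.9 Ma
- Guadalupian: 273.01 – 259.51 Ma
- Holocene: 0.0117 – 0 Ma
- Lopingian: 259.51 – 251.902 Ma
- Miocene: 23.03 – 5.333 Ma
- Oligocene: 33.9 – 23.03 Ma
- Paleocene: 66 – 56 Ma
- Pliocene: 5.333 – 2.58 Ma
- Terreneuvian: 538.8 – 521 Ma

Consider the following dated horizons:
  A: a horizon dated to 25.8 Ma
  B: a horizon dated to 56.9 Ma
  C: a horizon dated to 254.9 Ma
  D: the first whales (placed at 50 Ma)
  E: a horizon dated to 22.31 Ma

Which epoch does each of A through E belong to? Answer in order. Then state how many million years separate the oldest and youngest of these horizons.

A — Oligocene; B — Paleocene; C — Lopingian; D — Eocene; E — Miocene; span 232.59 million years

A: 25.8 Ma lies in 33.9–23.03 Ma, so Oligocene.
B: 56.9 Ma lies in 66–56 Ma, so Paleocene.
C: 254.9 Ma lies in 259.51–251.902 Ma, so Lopingian.
D: 50 Ma lies in 56–33.9 Ma, so Eocene.
E: 22.31 Ma lies in 23.03–5.333 Ma, so Miocene.
Oldest = 254.9 Ma, youngest = 22.31 Ma → span 232.59 Myr.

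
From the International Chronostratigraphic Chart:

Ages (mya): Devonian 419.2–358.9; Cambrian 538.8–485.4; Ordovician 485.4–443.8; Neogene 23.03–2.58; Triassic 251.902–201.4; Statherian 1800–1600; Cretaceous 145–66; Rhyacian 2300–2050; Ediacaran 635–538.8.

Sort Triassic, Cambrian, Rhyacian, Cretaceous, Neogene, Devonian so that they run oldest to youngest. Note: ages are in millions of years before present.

Rhyacian, then Cambrian, then Devonian, then Triassic, then Cretaceous, then Neogene

The oldest of these is Rhyacian (starts 2300 Ma) and the youngest is Neogene (ends 2.58 Ma).
In between, by decreasing start age: Cambrian (538.8), Devonian (419.2), Triassic (251.902), Cretaceous (145).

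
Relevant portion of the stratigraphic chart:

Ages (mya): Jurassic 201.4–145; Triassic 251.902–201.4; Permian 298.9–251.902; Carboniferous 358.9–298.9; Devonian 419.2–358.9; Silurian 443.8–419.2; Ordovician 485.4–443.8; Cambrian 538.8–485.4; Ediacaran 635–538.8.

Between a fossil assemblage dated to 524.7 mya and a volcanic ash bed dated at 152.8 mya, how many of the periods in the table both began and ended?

6

The older date is 524.7 Ma and the younger is 152.8 Ma.
Periods with start < 524.7 and end > 152.8 Ma: Ordovician (485.4–443.8), Silurian (443.8–419.2), Devonian (419.2–358.9), Carboniferous (358.9–298.9), Permian (298.9–251.902), Triassic (251.902–201.4).
That is 6 complete periods.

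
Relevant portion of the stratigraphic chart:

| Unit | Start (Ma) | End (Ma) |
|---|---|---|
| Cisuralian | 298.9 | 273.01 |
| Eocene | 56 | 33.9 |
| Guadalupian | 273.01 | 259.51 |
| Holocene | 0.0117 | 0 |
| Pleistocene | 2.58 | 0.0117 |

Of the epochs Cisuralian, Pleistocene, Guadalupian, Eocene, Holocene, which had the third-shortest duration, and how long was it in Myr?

Start − end for each: Cisuralian 298.9 − 273.01 = 25.89; Pleistocene 2.58 − 0.0117 = 2.5683; Guadalupian 273.01 − 259.51 = 13.5; Eocene 56 − 33.9 = 22.1; Holocene 0.0117 − 0 = 0.0117.
Ranking these from shortest: Holocene < Pleistocene < Guadalupian < Eocene < Cisuralian.
Position 3 in that ranking is Guadalupian, which lasted 13.5 Myr.

Guadalupian, 13.5 million years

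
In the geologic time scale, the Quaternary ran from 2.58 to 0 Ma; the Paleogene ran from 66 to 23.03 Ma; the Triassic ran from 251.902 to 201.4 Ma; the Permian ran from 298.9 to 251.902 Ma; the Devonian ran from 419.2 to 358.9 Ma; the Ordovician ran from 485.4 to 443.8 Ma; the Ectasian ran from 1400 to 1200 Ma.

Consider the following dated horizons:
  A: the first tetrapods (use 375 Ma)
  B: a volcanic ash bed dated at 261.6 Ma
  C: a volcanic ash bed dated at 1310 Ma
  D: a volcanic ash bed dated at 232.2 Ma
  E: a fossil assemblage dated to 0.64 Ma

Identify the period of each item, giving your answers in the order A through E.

A — Devonian; B — Permian; C — Ectasian; D — Triassic; E — Quaternary

Match each age against the start–end ranges in the excerpt: A = 375 Ma → Devonian (419.2–358.9); B = 261.6 Ma → Permian (298.9–251.902); C = 1310 Ma → Ectasian (1400–1200); D = 232.2 Ma → Triassic (251.902–201.4); E = 0.64 Ma → Quaternary (2.58–0).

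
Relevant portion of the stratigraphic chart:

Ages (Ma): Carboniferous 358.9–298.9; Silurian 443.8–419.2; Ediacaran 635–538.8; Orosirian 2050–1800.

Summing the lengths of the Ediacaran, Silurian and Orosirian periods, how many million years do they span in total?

370.8 million years

Duration is start − end for each: (635 − 538.8) + (443.8 − 419.2) + (2050 − 1800).
That is 96.2 + 24.6 + 250, which totals 370.8 million years.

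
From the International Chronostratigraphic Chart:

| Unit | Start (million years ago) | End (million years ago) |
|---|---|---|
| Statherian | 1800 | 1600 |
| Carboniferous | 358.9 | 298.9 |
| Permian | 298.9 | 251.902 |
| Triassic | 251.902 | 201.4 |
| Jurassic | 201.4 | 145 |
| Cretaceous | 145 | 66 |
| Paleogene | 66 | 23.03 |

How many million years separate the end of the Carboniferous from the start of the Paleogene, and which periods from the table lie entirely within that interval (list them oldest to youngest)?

232.9 million years; Permian, Triassic, Jurassic, Cretaceous

End of Carboniferous = 298.9 Ma; start of Paleogene = 66 Ma.
Gap = 298.9 − 66 = 232.9 Myr.
Periods wholly inside 298.9–66 Ma: Permian (298.9–251.902), Triassic (251.902–201.4), Jurassic (201.4–145), Cretaceous (145–66).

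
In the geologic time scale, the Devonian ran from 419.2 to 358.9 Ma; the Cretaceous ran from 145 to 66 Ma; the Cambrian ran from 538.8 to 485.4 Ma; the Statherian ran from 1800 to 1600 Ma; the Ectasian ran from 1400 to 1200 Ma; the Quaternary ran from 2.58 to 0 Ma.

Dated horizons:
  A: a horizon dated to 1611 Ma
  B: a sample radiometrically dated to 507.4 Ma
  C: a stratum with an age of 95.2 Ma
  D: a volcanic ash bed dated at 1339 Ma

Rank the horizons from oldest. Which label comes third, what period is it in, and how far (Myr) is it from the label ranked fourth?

B, in the Cambrian; 412.2 million years to C

Larger Ma means older, so oldest first: A 1611 > D 1339 > B 507.4 > C 95.2.
Counting 3 along gives B (507.4 Ma); the excerpt puts that inside the Cambrian, 538.8–485.4 Ma.
Next in line is C (95.2 Ma), and 507.4 − 95.2 = 412.2 Myr.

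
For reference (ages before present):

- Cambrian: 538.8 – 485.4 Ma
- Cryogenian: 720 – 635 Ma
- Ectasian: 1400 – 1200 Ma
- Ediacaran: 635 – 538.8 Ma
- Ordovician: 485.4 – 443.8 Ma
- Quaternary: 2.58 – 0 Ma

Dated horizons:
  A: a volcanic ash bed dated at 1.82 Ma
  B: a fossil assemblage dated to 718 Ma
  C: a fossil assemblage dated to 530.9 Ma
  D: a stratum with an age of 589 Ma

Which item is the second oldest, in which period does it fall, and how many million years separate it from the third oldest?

D, in the Ediacaran; 58.1 million years to C

Sorted oldest-first by Ma: B (718), D (589), C (530.9), A (1.82).
The second oldest is D at 589 Ma, which lies in 635–538.8 Ma: the Ediacaran.
The third oldest is C at 530.9 Ma; separation = |589 − 530.9| = 58.1 Myr.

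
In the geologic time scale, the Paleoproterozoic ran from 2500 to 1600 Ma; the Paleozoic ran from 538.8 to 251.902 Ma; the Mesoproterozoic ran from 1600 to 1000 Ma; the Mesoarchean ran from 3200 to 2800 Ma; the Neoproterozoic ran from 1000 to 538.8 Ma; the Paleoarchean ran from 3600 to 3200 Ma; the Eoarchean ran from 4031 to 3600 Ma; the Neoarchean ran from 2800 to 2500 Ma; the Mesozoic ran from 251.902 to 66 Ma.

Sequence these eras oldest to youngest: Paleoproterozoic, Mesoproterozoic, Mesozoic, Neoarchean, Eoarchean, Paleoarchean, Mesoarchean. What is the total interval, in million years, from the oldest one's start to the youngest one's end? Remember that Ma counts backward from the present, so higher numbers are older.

From the excerpt: Paleoproterozoic 2500–1600; Mesoproterozoic 1600–1000; Mesozoic 251.902–66; Neoarchean 2800–2500; Eoarchean 4031–3600; Paleoarchean 3600–3200; Mesoarchean 3200–2800 (Ma).
Larger Ma is earlier, so the oldest is Eoarchean and the youngest is Mesozoic; oldest to youngest: Eoarchean, Paleoarchean, Mesoarchean, Neoarchean, Paleoproterozoic, Mesoproterozoic, Mesozoic.
Oldest start 4031 minus youngest end 66 gives 3965 Myr overall.

Eoarchean, Paleoarchean, Mesoarchean, Neoarchean, Paleoproterozoic, Mesoproterozoic, Mesozoic; total span 3965 Myr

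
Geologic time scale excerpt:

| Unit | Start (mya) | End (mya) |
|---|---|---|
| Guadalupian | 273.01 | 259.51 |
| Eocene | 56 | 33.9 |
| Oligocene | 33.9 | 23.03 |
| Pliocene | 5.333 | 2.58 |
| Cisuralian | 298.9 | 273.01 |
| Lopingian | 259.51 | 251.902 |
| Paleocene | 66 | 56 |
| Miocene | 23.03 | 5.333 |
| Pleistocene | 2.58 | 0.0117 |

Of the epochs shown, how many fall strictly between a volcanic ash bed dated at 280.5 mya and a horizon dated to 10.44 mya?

5

The older date is 280.5 Ma and the younger is 10.44 Ma.
Epochs with start < 280.5 and end > 10.44 Ma: Guadalupian (273.01–259.51), Lopingian (259.51–251.902), Paleocene (66–56), Eocene (56–33.9), Oligocene (33.9–23.03).
That is 5 complete epochs.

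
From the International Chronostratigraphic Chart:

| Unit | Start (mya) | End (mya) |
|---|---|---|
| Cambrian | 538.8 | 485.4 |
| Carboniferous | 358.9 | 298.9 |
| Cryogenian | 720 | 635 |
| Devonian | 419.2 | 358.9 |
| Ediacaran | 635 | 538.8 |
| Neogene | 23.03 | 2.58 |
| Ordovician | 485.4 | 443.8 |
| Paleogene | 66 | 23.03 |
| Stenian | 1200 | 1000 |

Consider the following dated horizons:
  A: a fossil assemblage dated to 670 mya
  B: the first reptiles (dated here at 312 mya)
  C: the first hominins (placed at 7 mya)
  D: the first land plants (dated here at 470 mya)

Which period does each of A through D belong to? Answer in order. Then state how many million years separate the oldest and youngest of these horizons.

A — Cryogenian; B — Carboniferous; C — Neogene; D — Ordovician; span 663 million years

Match each age against the start–end ranges in the excerpt: A = 670 Ma → Cryogenian (720–635); B = 312 Ma → Carboniferous (358.9–298.9); C = 7 Ma → Neogene (23.03–2.58); D = 470 Ma → Ordovician (485.4–443.8).
The largest age is 670 Ma and the smallest is 7 Ma; their difference is 663 Myr.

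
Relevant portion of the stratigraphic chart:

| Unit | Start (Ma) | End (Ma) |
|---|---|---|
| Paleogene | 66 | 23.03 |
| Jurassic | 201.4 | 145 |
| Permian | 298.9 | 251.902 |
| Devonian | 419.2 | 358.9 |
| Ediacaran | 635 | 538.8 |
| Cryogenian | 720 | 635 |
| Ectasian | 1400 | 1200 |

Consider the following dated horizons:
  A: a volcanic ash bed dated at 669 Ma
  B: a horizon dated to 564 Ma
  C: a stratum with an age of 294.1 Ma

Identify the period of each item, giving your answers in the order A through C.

A — Cryogenian; B — Ediacaran; C — Permian

A: 669 Ma lies in 720–635 Ma, so Cryogenian.
B: 564 Ma lies in 635–538.8 Ma, so Ediacaran.
C: 294.1 Ma lies in 298.9–251.902 Ma, so Permian.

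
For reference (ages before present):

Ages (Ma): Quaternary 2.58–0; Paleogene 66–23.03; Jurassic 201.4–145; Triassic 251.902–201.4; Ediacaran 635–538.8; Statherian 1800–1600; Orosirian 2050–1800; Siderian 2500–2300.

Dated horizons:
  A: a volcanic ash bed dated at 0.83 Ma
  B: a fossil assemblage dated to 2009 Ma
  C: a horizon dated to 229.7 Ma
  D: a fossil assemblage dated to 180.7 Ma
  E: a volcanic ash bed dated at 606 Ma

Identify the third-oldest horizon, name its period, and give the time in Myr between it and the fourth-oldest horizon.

Sorted oldest-first by Ma: B (2009), E (606), C (229.7), D (180.7), A (0.83).
The third oldest is C at 229.7 Ma, which lies in 251.902–201.4 Ma: the Triassic.
The fourth oldest is D at 180.7 Ma; separation = |229.7 − 180.7| = 49 Myr.

C, in the Triassic; 49 million years to D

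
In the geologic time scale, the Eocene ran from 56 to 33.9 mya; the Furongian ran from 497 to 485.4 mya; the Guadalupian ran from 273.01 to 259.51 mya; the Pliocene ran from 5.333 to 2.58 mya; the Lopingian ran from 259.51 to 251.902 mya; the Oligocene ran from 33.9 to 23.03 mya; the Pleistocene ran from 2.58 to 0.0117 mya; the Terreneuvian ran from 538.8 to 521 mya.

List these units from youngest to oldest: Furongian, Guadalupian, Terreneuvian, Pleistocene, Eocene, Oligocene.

Sorting by start age (ascending Ma, since larger Ma = older): Pleistocene start 2.58, Oligocene start 33.9, Eocene start 56, Guadalupian start 273.01, Furongian start 497, Terreneuvian start 538.8.

Pleistocene → Oligocene → Eocene → Guadalupian → Furongian → Terreneuvian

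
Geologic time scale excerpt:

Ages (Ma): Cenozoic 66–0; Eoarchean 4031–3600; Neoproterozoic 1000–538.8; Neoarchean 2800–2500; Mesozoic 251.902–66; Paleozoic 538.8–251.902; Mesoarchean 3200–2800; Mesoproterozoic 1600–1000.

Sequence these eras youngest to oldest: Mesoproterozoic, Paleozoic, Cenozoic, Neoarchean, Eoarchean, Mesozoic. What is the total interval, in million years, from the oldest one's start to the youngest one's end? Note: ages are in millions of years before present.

Cenozoic → Mesozoic → Paleozoic → Mesoproterozoic → Neoarchean → Eoarchean; total span 4031 Myr

From the excerpt: Mesoproterozoic 1600–1000; Paleozoic 538.8–251.902; Cenozoic 66–0; Neoarchean 2800–2500; Eoarchean 4031–3600; Mesozoic 251.902–66 (Ma).
Larger Ma is earlier, so the oldest is Eoarchean and the youngest is Cenozoic; youngest to oldest: Cenozoic, Mesozoic, Paleozoic, Mesoproterozoic, Neoarchean, Eoarchean.
Oldest start 4031 minus youngest end 0 gives 4031 Myr overall.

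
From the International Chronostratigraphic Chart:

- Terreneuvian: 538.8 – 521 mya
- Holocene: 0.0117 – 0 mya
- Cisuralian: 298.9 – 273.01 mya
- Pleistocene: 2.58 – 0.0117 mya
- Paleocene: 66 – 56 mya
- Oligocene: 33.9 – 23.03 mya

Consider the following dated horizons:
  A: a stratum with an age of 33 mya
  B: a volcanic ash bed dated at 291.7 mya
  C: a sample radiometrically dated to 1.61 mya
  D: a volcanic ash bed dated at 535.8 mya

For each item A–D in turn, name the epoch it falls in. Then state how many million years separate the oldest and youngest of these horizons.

Match each age against the start–end ranges in the excerpt: A = 33 Ma → Oligocene (33.9–23.03); B = 291.7 Ma → Cisuralian (298.9–273.01); C = 1.61 Ma → Pleistocene (2.58–0.0117); D = 535.8 Ma → Terreneuvian (538.8–521).
The largest age is 535.8 Ma and the smallest is 1.61 Ma; their difference is 534.19 Myr.

A — Oligocene; B — Cisuralian; C — Pleistocene; D — Terreneuvian; span 534.19 million years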